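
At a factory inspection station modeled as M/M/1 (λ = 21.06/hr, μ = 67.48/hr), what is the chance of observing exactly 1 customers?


ρ = 21.06/67.48 = 0.3121
P_n = (1−ρ)·ρ^n = (1 − 0.3121)·0.3121^1 = 0.6879·0.312092 = 0.214691

Final: 0.214691


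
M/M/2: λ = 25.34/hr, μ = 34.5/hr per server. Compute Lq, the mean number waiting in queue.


a = λ/μ = 0.7345; ρ = a/2 = 0.3672
P₀ = 0.462794
Lq = P₀·a^c·ρ / (c!·(1−ρ)²) = 0.462794·0.53948·0.3672/(2·0.40038)
= 0.11450

Final: 0.11450


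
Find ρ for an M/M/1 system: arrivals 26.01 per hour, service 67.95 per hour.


ρ = λ/μ = 26.01/67.95 = 0.3828

Final: 0.3828


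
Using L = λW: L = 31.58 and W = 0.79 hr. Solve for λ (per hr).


λ = L/W = 31.58/0.79 = 39.9747 /hr

Final: 39.9747 /hr


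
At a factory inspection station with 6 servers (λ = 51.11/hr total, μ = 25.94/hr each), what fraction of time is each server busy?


ρ = λ/(cμ) = 51.11/(6·25.94) = 51.11/155.64 = 0.3284

Final: 0.3284


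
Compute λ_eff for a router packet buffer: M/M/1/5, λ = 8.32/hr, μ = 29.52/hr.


ρ = 0.2818; P_K = (1−ρ)ρ^5/(1−ρ^6) = 0.001278
λ_eff = λ(1 − P_K) = 8.32·(1 − 0.001278) = 8.32·0.998722 = 8.3094 /hr

Final: 8.3094 /hr


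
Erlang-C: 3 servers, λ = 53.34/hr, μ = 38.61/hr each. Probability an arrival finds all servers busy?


a = λ/μ = 1.3815; ρ = a/3 = 0.4605
P₀ = 0.240944 (from M/M/c formula)
C(c,a) = [a^c/(c!(1−ρ))]·P₀ = [2.63669/(6·0.5395)]·0.240944
= 0.81455·0.240944 = 0.196262

Final: 0.196262


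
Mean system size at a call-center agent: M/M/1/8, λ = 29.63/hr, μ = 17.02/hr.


ρ = 29.63/17.02 = 1.7409
L = ρ[1 − (K+1)ρ^K + Kρ^(K+1)] / [(1−ρ)(1−ρ^(K+1))]
Numerator: 1.7409·(1 − 9·84.367808 + 8·146.875332) = 725.416883
Denominator: (-0.7409)·(-145.875332) = 108.078022
L = 725.416883/108.078022 = 6.7120

Final: 6.7120


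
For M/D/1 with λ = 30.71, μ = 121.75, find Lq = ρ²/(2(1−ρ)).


ρ = 30.71/121.75 = 0.2522
M/D/1: Lq = ρ²/(2(1−ρ)) = 0.06362/(2·0.7478) = 0.04254

Final: 0.04254


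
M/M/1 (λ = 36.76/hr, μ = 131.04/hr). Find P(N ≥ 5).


ρ = 36.76/131.04 = 0.2805
P(N ≥ n) = ρ^n = 0.2805^5 = 0.001737

Final: 0.001737


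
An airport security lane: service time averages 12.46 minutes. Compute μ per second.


μ = 1/(service time) in consistent units.
1 second = 0.0166667 min, so μ = 0.0166667/12.46 = 0.001338 per second

Final: 0.001338 /sec


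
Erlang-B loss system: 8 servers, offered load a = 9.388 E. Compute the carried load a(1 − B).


B(8,9.388) = 0.308789 (Erlang-B)
Carried load = a(1 − B) = 9.388·(1 − 0.308789) = 9.388·0.691211 = 6.4891 E

Final: 6.4891 Erlangs


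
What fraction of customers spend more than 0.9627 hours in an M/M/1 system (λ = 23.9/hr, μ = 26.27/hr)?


W ~ Exponential(μ−λ) for M/M/1.
μ − λ = 26.27 − 23.9 = 2.3700
P(W > t) = e^{−(μ−λ)t} = e^{−2.2816} = 0.102121

Final: 0.102121


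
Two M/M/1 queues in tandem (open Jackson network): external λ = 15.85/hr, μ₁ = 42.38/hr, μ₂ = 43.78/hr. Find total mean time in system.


Each node sees arrival rate λ = 15.85/hr (tandem ⇒ throughput preserved).
W₁ = 1/(μ₁−λ) = 1/(42.38−15.85) = 0.03769 hr
W₂ = 1/(μ₂−λ) = 1/(43.78−15.85) = 0.03580 hr
W_total = W₁ + W₂ = 0.03769 + 0.03580 = 0.07350 hr

Final: 0.07350 hr


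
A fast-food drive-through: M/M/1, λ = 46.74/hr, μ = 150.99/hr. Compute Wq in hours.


ρ = 46.74/150.99 = 0.3096
Wq = ρ/(μ−λ) = 0.3096/(150.99 − 46.74) = 0.3096/104.25 = 0.002969 hr

Final: 0.002969 hr


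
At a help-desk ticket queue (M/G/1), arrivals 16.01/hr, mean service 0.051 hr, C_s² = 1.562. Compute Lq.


ρ = λ·E[S] = 16.01·0.051 = 0.8165
Lq = ρ²(1+C_s²)/(2(1−ρ)) = 0.6667·(1+1.562)/(2·0.1835)
= 0.6667·2.5620/0.3670 = 4.65436

Final: 4.65436


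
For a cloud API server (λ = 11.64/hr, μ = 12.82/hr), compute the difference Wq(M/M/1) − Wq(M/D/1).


ρ = 11.64/12.82 = 0.9080
Wq(M/M/1) = ρ/(μ−λ) = 0.9080/1.18 = 0.76945 hr
Wq(M/D/1) = ρ/(2(μ−λ)) = 0.38473 hr
Savings = 0.76945 − 0.38473 = 0.38473 hr

Final: 0.38473 hr


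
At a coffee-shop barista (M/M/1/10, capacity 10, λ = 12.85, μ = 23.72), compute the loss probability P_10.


ρ = λ/μ = 12.85/23.72 = 0.5417
P_K = (1−ρ)ρ^K/(1−ρ^(K+1)) = (0.4583·0.002177)/(1 − 0.001179)
= 0.0009977/0.998821 = 0.0009989

Final: 0.0009989


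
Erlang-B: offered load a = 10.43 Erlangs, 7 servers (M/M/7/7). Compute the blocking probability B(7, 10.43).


B(c,a) = (a^c/c!) / Σ_{k=0}^{c} a^k/k!
a^7/7! = 2664.155823
Σ terms (k=0..7): 1.00000 + 10.43000 + 54.39245 + 189.10442 + 493.08977 + 1028.58526 + 1788.02404 + 2664.15582 = 6228.781762
B = 2664.155823/6228.781762 = 0.427717

Final: 0.427717


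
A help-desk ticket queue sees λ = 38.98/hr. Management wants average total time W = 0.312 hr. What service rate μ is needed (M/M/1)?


W = 1/(μ−λ) ⇒ μ − λ = 1/W = 1/0.312 = 3.2051
μ = λ + 1/W = 38.98 + 3.2051 = 42.1851 per hr

Final: 42.1851 /hr


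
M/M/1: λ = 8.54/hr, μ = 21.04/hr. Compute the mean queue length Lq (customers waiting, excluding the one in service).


ρ = 8.54/21.04 = 0.4059
Lq = ρ²/(1−ρ) = 0.1647/0.5941 = 0.2773

Final: 0.2773


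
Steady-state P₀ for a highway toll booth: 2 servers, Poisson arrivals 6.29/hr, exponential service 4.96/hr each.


a = λ/μ = 6.29/4.96 = 1.2681; ρ = a/c = 0.6341
Σ_{k=0}^{1} a^k/k! (terms k=0..1) = 1.00000 + 1.26815 = 2.26815
Tail: a^2/(2!(1−ρ)) = 1.60819/(2·0.3659) = 2.19742
P₀ = 1/(2.26815 + 2.19742) = 1/4.46556 = 0.223936

Final: 0.223936


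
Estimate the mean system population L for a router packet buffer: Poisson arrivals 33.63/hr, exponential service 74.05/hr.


ρ = λ/μ = 33.63/74.05 = 0.4542
L = ρ/(1−ρ) = 0.4542/(1 − 0.4542) = 0.4542/0.5458 = 0.8320

Final: 0.8320


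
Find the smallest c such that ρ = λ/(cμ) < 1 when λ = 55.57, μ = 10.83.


Stability requires cμ > λ ⇔ c > λ/μ.
λ/μ = 55.57/10.83 = 5.1311
Minimum integer c = ⌊5.1311⌋ + 1 = 6
Check: 6·10.83 = 64.98 > 55.57, while 5·10.83 = 54.15 ≤ 55.57

Final: 6 servers


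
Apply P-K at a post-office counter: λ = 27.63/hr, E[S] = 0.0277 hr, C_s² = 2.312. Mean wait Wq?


ρ = λ·E[S] = 27.63·0.0277 = 0.7654
E[S²] = E[S]²(1+C_s²) = 0.0277²·(1+2.312) = 0.002541
Wq = λ·E[S²]/(2(1−ρ)) = 27.63·0.002541/(2·0.2346) = 0.14962 hr

Final: 0.14962 hr


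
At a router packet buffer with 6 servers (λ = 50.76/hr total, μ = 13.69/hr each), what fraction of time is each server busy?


ρ = λ/(cμ) = 50.76/(6·13.69) = 50.76/82.14 = 0.6180

Final: 0.6180


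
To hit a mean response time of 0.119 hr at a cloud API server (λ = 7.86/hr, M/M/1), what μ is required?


W = 1/(μ−λ) ⇒ μ − λ = 1/W = 1/0.119 = 8.4034
μ = λ + 1/W = 7.86 + 8.4034 = 16.2634 per hr

Final: 16.2634 /hr


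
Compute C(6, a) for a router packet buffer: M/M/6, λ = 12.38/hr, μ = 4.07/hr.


a = λ/μ = 3.0418; ρ = a/6 = 0.5070
P₀ = 0.046890 (from M/M/c formula)
C(c,a) = [a^c/(c!(1−ρ))]·P₀ = [792.05878/(720·0.4930)]·0.046890
= 2.23123·0.046890 = 0.104622

Final: 0.104622


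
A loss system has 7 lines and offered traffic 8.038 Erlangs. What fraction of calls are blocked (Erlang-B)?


B(c,a) = (a^c/c!) / Σ_{k=0}^{c} a^k/k!
a^7/7! = 430.135687
Σ terms (k=0..7): 1.00000 + 8.03800 + 32.30472 + 86.55512 + 173.93251 + 279.61390 + 374.58943 + 430.13569 = 1386.169369
B = 430.135687/1386.169369 = 0.310305

Final: 0.310305


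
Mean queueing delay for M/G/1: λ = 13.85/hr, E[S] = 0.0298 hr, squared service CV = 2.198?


ρ = λ·E[S] = 13.85·0.0298 = 0.4127
E[S²] = E[S]²(1+C_s²) = 0.0298²·(1+2.198) = 0.002840
Wq = λ·E[S²]/(2(1−ρ)) = 13.85·0.002840/(2·0.5873) = 0.03349 hr

Final: 0.03349 hr


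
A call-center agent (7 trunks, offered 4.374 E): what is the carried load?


B(7,4.374) = 0.082930 (Erlang-B)
Carried load = a(1 − B) = 4.374·(1 − 0.082930) = 4.374·0.917070 = 4.0113 E

Final: 4.0113 Erlangs


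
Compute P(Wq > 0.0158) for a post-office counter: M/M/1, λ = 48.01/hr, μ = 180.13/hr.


ρ = 48.01/180.13 = 0.2665
P(Wq > t) = ρ·e^{−(μ−λ)t} = 0.2665·e^{−2.0875}
= 0.2665·0.123997 = 0.033049

Final: 0.033049


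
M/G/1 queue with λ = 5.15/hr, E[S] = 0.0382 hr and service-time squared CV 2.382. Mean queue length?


ρ = λ·E[S] = 5.15·0.0382 = 0.1967
Lq = ρ²(1+C_s²)/(2(1−ρ)) = 0.03870·(1+2.382)/(2·0.8033)
= 0.03870·3.3820/1.6065 = 0.08147

Final: 0.08147


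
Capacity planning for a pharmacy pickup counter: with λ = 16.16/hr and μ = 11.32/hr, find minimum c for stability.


Stability requires cμ > λ ⇔ c > λ/μ.
λ/μ = 16.16/11.32 = 1.4276
Minimum integer c = ⌊1.4276⌋ + 1 = 2
Check: 2·11.32 = 22.64 > 16.16, while 1·11.32 = 11.32 ≤ 16.16

Final: 2 servers


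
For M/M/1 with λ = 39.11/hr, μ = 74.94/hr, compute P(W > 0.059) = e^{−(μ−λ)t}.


W ~ Exponential(μ−λ) for M/M/1.
μ − λ = 74.94 − 39.11 = 35.8300
P(W > t) = e^{−(μ−λ)t} = e^{−2.1140} = 0.120758

Final: 0.120758


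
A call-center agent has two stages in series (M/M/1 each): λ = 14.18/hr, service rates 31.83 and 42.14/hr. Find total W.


Each node sees arrival rate λ = 14.18/hr (tandem ⇒ throughput preserved).
W₁ = 1/(μ₁−λ) = 1/(31.83−14.18) = 0.05666 hr
W₂ = 1/(μ₂−λ) = 1/(42.14−14.18) = 0.03577 hr
W_total = W₁ + W₂ = 0.05666 + 0.03577 = 0.09242 hr

Final: 0.09242 hr


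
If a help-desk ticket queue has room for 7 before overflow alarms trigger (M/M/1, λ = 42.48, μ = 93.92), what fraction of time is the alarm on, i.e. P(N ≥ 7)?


ρ = 42.48/93.92 = 0.4523
P(N ≥ n) = ρ^n = 0.4523^7 = 0.003872

Final: 0.003872


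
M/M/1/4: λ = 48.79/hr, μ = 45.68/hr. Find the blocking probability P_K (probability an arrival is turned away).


ρ = λ/μ = 48.79/45.68 = 1.0681
P_K = (1−ρ)ρ^K/(1−ρ^(K+1)) = (-0.06808·1.301424)/(1 − 1.390028)
= -0.088604/-0.390028 = 0.227173

Final: 0.227173


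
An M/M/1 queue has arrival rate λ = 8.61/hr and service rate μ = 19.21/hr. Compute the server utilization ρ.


ρ = λ/μ = 8.61/19.21 = 0.4482

Final: 0.4482


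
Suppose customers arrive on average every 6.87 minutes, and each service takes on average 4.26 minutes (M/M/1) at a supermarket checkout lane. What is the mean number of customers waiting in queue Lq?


λ = 60/6.87 = 8.7336 /hr
μ = 60/4.26 = 14.0845 /hr
ρ = λ/μ = 8.7336/14.0845 = 0.6201
Lq = ρ²/(1−ρ) = 0.3845/0.3799 = 1.0121

Final: 1.0121


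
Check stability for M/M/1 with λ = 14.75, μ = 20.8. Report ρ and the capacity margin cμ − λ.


Total capacity cμ = 1·20.8 = 20.80/hr
ρ = λ/(cμ) = 14.75/20.80 = 0.7091
Stable ⇔ ρ < 1: YES
Spare capacity = cμ − λ = 20.80 − 14.75 = 6.05/hr

Final: ρ = 0.7091; stable; margin = 6.05/hr


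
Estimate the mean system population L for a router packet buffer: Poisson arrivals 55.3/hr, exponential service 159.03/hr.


ρ = λ/μ = 55.3/159.03 = 0.3477
L = ρ/(1−ρ) = 0.3477/(1 − 0.3477) = 0.3477/0.6523 = 0.5331

Final: 0.5331


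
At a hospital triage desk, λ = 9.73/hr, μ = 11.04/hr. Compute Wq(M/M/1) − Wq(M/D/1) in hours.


ρ = 9.73/11.04 = 0.8813
Wq(M/M/1) = ρ/(μ−λ) = 0.8813/1.31 = 0.67278 hr
Wq(M/D/1) = ρ/(2(μ−λ)) = 0.33639 hr
Savings = 0.67278 − 0.33639 = 0.33639 hr

Final: 0.33639 hr


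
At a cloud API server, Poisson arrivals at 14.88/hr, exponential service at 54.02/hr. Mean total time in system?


W = 1/(μ−λ) = 1/(54.02 − 14.88) = 1/39.14 = 0.02555 hr

Final: 0.02555 hr


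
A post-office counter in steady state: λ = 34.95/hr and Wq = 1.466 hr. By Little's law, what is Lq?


Lq = λWq = 34.95·1.466 = 51.2367

Final: 51.2367


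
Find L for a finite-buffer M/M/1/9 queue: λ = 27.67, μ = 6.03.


ρ = 27.67/6.03 = 4.5887
L = ρ[1 − (K+1)ρ^K + Kρ^(K+1)] / [(1−ρ)(1−ρ^(K+1))]
Numerator: 4.5887·(1 − 10·902041.717105 + 9·4139219.620614) = 129551400.774211
Denominator: (-3.5887)·(-4139218.620614) = 14854509.278622
L = 129551400.774211/14854509.278622 = 8.7214

Final: 8.7214


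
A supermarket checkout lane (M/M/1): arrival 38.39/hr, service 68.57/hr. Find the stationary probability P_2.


ρ = 38.39/68.57 = 0.5599
P_n = (1−ρ)·ρ^n = (1 − 0.5599)·0.5599^2 = 0.4401·0.313450 = 0.137960

Final: 0.137960


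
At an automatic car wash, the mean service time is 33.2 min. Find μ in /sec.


μ = 1/(service time) in consistent units.
1 second = 0.0166667 min, so μ = 0.0166667/33.2 = 0.0005020 per second

Final: 0.0005020 /sec


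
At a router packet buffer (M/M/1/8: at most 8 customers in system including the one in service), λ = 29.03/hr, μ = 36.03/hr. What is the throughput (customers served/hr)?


ρ = 0.8057; P_K = (1−ρ)ρ^8/(1−ρ^9) = 0.040269
λ_eff = λ(1 − P_K) = 29.03·(1 − 0.040269) = 29.03·0.959731 = 27.8610 /hr

Final: 27.8610 /hr


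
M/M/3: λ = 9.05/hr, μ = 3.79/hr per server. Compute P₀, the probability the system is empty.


a = λ/μ = 9.05/3.79 = 2.3879; ρ = a/c = 0.7960
Σ_{k=0}^{2} a^k/k! (terms k=0..2) = 1.00000 + 2.38786 + 2.85094 = 6.23881
Tail: a^3/(3!(1−ρ)) = 13.61533/(6·0.2040) = 11.12114
P₀ = 1/(6.23881 + 11.12114) = 1/17.35995 = 0.057604

Final: 0.057604


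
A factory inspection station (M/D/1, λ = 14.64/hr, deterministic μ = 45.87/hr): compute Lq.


ρ = 14.64/45.87 = 0.3192
M/D/1: Lq = ρ²/(2(1−ρ)) = 0.1019/(2·0.6808) = 0.07481

Final: 0.07481


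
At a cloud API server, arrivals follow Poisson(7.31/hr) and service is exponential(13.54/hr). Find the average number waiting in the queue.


ρ = 7.31/13.54 = 0.5399
Lq = ρ²/(1−ρ) = 0.2915/0.4601 = 0.6335

Final: 0.6335


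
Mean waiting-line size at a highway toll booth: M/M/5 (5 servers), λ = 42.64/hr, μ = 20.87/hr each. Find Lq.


a = λ/μ = 2.0431; ρ = a/5 = 0.4086
P₀ = 0.128543
Lq = P₀·a^c·ρ / (c!·(1−ρ)²) = 0.128543·35.60195·0.4086/(120·0.34972)
= 0.04456

Final: 0.04456


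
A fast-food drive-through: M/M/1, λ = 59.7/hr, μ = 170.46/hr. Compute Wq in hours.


ρ = 59.7/170.46 = 0.3502
Wq = ρ/(μ−λ) = 0.3502/(170.46 − 59.7) = 0.3502/110.76 = 0.003162 hr

Final: 0.003162 hr


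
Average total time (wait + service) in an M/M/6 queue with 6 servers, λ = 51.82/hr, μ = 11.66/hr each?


a = 4.4443; ρ = 0.7407; P₀ = 0.009811
Lq = P₀·a^c·ρ/(c!(1−ρ)²) = 1.15677
Wq = Lq/λ = 1.15677/51.82 = 0.02232 hr
W = Wq + 1/μ = 0.02232 + 0.08576 = 0.10809 hr

Final: 0.10809 hr


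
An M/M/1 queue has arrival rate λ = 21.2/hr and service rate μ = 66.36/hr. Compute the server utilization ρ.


ρ = λ/μ = 21.2/66.36 = 0.3195

Final: 0.3195


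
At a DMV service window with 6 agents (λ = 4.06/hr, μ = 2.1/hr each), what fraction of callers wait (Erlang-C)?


a = λ/μ = 1.9333; ρ = a/6 = 0.3222
P₀ = 0.144491 (from M/M/c formula)
C(c,a) = [a^c/(c!(1−ρ))]·P₀ = [52.22043/(720·0.6778)]·0.144491
= 0.10701·0.144491 = 0.015462

Final: 0.015462


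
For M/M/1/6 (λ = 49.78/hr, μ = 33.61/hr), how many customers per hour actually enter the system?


ρ = 1.4811; P_K = (1−ρ)ρ^6/(1−ρ^7) = 0.347024
λ_eff = λ(1 − P_K) = 49.78·(1 − 0.347024) = 49.78·0.652976 = 32.5051 /hr

Final: 32.5051 /hr


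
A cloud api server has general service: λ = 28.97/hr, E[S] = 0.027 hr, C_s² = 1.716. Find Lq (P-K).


ρ = λ·E[S] = 28.97·0.027 = 0.7822
Lq = ρ²(1+C_s²)/(2(1−ρ)) = 0.6118·(1+1.716)/(2·0.2178)
= 0.6118·2.7160/0.4356 = 3.81458

Final: 3.81458


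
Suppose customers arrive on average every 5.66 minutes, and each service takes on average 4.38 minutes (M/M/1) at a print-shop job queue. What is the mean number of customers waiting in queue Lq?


λ = 60/5.66 = 10.6007 /hr
μ = 60/4.38 = 13.6986 /hr
ρ = λ/μ = 10.6007/13.6986 = 0.7739
Lq = ρ²/(1−ρ) = 0.5988/0.2261 = 2.6480

Final: 2.6480


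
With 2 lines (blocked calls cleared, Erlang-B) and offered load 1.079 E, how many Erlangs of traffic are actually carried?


B(2,1.079) = 0.218750 (Erlang-B)
Carried load = a(1 − B) = 1.079·(1 − 0.218750) = 1.079·0.781250 = 0.8430 E

Final: 0.8430 Erlangs


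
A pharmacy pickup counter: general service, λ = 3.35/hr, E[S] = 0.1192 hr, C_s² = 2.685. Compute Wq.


ρ = λ·E[S] = 3.35·0.1192 = 0.3993
E[S²] = E[S]²(1+C_s²) = 0.1192²·(1+2.685) = 0.052359
Wq = λ·E[S²]/(2(1−ρ)) = 3.35·0.052359/(2·0.6007) = 0.14600 hr

Final: 0.14600 hr


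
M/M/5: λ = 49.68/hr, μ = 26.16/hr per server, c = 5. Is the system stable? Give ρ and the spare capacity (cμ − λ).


Total capacity cμ = 5·26.16 = 130.80/hr
ρ = λ/(cμ) = 49.68/130.80 = 0.3798
Stable ⇔ ρ < 1: YES
Spare capacity = cμ − λ = 130.80 − 49.68 = 81.12/hr

Final: ρ = 0.3798; stable; margin = 81.12/hr


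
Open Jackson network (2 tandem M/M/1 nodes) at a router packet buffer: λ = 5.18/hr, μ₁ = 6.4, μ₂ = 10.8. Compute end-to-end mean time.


Each node sees arrival rate λ = 5.18/hr (tandem ⇒ throughput preserved).
W₁ = 1/(μ₁−λ) = 1/(6.4−5.18) = 0.81967 hr
W₂ = 1/(μ₂−λ) = 1/(10.8−5.18) = 0.17794 hr
W_total = W₁ + W₂ = 0.81967 + 0.17794 = 0.99761 hr

Final: 0.99761 hr


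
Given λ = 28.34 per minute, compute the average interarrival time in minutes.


Mean interarrival time = 1/λ = 1/28.34 minute = 0.03529 minute
In minutes: 0.03529 × 1 = 0.03529 min

Final: 0.03529 min


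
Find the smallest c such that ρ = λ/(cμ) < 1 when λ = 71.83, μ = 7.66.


Stability requires cμ > λ ⇔ c > λ/μ.
λ/μ = 71.83/7.66 = 9.3773
Minimum integer c = ⌊9.3773⌋ + 1 = 10
Check: 10·7.66 = 76.60 > 71.83, while 9·7.66 = 68.94 ≤ 71.83

Final: 10 servers


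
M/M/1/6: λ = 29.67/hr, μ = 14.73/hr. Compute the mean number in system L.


ρ = 29.67/14.73 = 2.0143
L = ρ[1 − (K+1)ρ^K + Kρ^(K+1)] / [(1−ρ)(1−ρ^(K+1))]
Numerator: 2.0143·(1 − 7·66.786517 + 6·134.525184) = 686.147425
Denominator: (-1.0143)·(-133.525184) = 135.428802
L = 686.147425/135.428802 = 5.0665

Final: 5.0665


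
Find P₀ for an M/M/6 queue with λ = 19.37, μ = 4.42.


a = λ/μ = 19.37/4.42 = 4.3824; ρ = a/c = 0.7304
Σ_{k=0}^{5} a^k/k! (terms k=0..5) = 1.00000 + 4.38235 + 9.60251 + 14.02719 + 15.36803 + 13.46963 = 57.84971
Tail: a^6/(6!(1−ρ)) = 7083.43818/(720·0.2696) = 36.49044
P₀ = 1/(57.84971 + 36.49044) = 1/94.34015 = 0.010600

Final: 0.010600


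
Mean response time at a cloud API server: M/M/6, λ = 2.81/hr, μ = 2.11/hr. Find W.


a = 1.3318; ρ = 0.2220; P₀ = 0.263983
Lq = P₀·a^c·ρ/(c!(1−ρ)²) = 0.0007500
Wq = Lq/λ = 0.0007500/2.81 = 0.0002669 hr
W = Wq + 1/μ = 0.0002669 + 0.47393 = 0.47420 hr

Final: 0.47420 hr


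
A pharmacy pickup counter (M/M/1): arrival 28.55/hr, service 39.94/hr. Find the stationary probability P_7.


ρ = 28.55/39.94 = 0.7148
P_n = (1−ρ)·ρ^n = (1 − 0.7148)·0.7148^7 = 0.2852·0.095364 = 0.027196

Final: 0.027196


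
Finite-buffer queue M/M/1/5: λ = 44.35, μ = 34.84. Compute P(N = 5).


ρ = λ/μ = 44.35/34.84 = 1.2730
P_K = (1−ρ)ρ^K/(1−ρ^(K+1)) = (-0.2730·3.342546)/(1 − 4.254934)
= -0.912388/-3.254934 = 0.280309

Final: 0.280309


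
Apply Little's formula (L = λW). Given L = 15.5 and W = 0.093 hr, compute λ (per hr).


λ = L/W = 15.5/0.093 = 166.6667 /hr

Final: 166.6667 /hr


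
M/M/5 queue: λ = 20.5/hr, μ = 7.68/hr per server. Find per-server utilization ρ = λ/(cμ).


ρ = λ/(cμ) = 20.5/(5·7.68) = 20.5/38.40 = 0.5339

Final: 0.5339


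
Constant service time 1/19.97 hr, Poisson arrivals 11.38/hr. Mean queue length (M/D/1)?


ρ = 11.38/19.97 = 0.5699
M/D/1: Lq = ρ²/(2(1−ρ)) = 0.3247/(2·0.4301) = 0.37747

Final: 0.37747


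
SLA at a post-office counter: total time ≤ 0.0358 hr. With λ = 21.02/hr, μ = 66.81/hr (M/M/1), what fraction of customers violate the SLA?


W ~ Exponential(μ−λ) for M/M/1.
μ − λ = 66.81 − 21.02 = 45.7900
P(W > t) = e^{−(μ−λ)t} = e^{−1.6393} = 0.194119

Final: 0.194119


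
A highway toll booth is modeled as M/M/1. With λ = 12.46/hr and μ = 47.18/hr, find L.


ρ = λ/μ = 12.46/47.18 = 0.2641
L = ρ/(1−ρ) = 0.2641/(1 − 0.2641) = 0.2641/0.7359 = 0.3589

Final: 0.3589


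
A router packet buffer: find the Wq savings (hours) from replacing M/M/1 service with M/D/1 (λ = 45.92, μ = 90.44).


ρ = 45.92/90.44 = 0.5077
Wq(M/M/1) = ρ/(μ−λ) = 0.5077/44.52 = 0.01140 hr
Wq(M/D/1) = ρ/(2(μ−λ)) = 0.005702 hr
Savings = 0.01140 − 0.005702 = 0.005702 hr

Final: 0.005702 hr


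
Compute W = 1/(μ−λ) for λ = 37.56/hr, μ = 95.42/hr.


W = 1/(μ−λ) = 1/(95.42 − 37.56) = 1/57.86 = 0.01728 hr

Final: 0.01728 hr


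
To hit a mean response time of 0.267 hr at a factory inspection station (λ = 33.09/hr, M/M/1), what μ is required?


W = 1/(μ−λ) ⇒ μ − λ = 1/W = 1/0.267 = 3.7453
μ = λ + 1/W = 33.09 + 3.7453 = 36.8353 per hr

Final: 36.8353 /hr


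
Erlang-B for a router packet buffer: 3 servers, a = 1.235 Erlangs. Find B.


B(c,a) = (a^c/c!) / Σ_{k=0}^{c} a^k/k!
a^3/3! = 0.313942
Σ terms (k=0..3): 1.00000 + 1.23500 + 0.76261 + 0.31394 = 3.311555
B = 0.313942/3.311555 = 0.094802

Final: 0.094802


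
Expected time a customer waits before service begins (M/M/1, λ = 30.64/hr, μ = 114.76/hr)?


ρ = 30.64/114.76 = 0.2670
Wq = ρ/(μ−λ) = 0.2670/(114.76 − 30.64) = 0.2670/84.12 = 0.003174 hr

Final: 0.003174 hr


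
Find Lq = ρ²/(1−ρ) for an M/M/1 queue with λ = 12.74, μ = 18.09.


ρ = 12.74/18.09 = 0.7043
Lq = ρ²/(1−ρ) = 0.4960/0.2957 = 1.6771

Final: 1.6771


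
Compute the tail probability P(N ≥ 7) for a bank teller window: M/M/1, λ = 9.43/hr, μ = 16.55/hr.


ρ = 9.43/16.55 = 0.5698
P(N ≥ n) = ρ^n = 0.5698^7 = 0.019498

Final: 0.019498


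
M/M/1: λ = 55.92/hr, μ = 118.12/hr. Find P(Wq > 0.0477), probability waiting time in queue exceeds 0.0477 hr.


ρ = 55.92/118.12 = 0.4734
P(Wq > t) = ρ·e^{−(μ−λ)t} = 0.4734·e^{−2.9669}
= 0.4734·0.051461 = 0.024362

Final: 0.024362


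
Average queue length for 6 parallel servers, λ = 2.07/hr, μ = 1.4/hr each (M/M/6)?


a = λ/μ = 1.4786; ρ = a/6 = 0.2464
P₀ = 0.227911
Lq = P₀·a^c·ρ / (c!·(1−ρ)²) = 0.227911·10.44850·0.2464/(720·0.56787)
= 0.001435

Final: 0.001435


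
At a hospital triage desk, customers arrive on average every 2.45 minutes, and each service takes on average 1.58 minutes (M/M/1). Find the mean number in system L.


λ = 60/2.45 = 24.4898 /hr
μ = 60/1.58 = 37.9747 /hr
ρ = λ/μ = 24.4898/37.9747 = 0.6449
L = ρ/(1−ρ) = 0.6449/0.3551 = 1.8161

Final: 1.8161


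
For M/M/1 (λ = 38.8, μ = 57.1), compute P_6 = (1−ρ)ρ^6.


ρ = 38.8/57.1 = 0.6795
P_n = (1−ρ)·ρ^n = (1 − 0.6795)·0.6795^6 = 0.3205·0.098440 = 0.031549

Final: 0.031549


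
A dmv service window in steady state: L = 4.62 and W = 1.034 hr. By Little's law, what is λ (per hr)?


λ = L/W = 4.62/1.034 = 4.4681 /hr

Final: 4.4681 /hr


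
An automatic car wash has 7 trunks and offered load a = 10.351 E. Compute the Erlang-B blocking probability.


B(c,a) = (a^c/c!) / Σ_{k=0}^{c} a^k/k!
a^7/7! = 2526.071411
Σ terms (k=0..7): 1.00000 + 10.35100 + 53.57160 + 184.83988 + 478.31940 + 990.21682 + 1708.28904 + 2526.07141 = 5952.659144
B = 2526.071411/5952.659144 = 0.424360

Final: 0.424360


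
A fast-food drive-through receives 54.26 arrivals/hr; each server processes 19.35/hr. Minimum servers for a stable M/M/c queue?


Stability requires cμ > λ ⇔ c > λ/μ.
λ/μ = 54.26/19.35 = 2.8041
Minimum integer c = ⌊2.8041⌋ + 1 = 3
Check: 3·19.35 = 58.05 > 54.26, while 2·19.35 = 38.70 ≤ 54.26

Final: 3 servers


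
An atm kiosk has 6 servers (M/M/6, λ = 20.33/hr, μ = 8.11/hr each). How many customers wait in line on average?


a = λ/μ = 2.5068; ρ = a/6 = 0.4178
P₀ = 0.081061
Lq = P₀·a^c·ρ / (c!·(1−ρ)²) = 0.081061·248.14135·0.4178/(720·0.33896)
= 0.03443

Final: 0.03443


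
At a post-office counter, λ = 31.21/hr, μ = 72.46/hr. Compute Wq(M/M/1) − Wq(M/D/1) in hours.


ρ = 31.21/72.46 = 0.4307
Wq(M/M/1) = ρ/(μ−λ) = 0.4307/41.25 = 0.01044 hr
Wq(M/D/1) = ρ/(2(μ−λ)) = 0.005221 hr
Savings = 0.01044 − 0.005221 = 0.005221 hr

Final: 0.005221 hr


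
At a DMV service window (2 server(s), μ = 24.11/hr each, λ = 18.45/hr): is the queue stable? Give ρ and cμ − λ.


Total capacity cμ = 2·24.11 = 48.22/hr
ρ = λ/(cμ) = 18.45/48.22 = 0.3826
Stable ⇔ ρ < 1: YES
Spare capacity = cμ − λ = 48.22 − 18.45 = 29.77/hr

Final: ρ = 0.3826; stable; margin = 29.77/hr


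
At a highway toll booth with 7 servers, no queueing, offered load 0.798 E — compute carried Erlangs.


B(7,0.798) = 0.00001841 (Erlang-B)
Carried load = a(1 − B) = 0.798·(1 − 0.00001841) = 0.798·0.999982 = 0.7980 E

Final: 0.7980 Erlangs


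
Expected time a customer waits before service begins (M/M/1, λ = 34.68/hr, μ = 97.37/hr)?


ρ = 34.68/97.37 = 0.3562
Wq = ρ/(μ−λ) = 0.3562/(97.37 − 34.68) = 0.3562/62.69 = 0.005681 hr

Final: 0.005681 hr


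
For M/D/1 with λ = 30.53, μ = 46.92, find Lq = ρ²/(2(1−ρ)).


ρ = 30.53/46.92 = 0.6507
M/D/1: Lq = ρ²/(2(1−ρ)) = 0.4234/(2·0.3493) = 0.60602

Final: 0.60602


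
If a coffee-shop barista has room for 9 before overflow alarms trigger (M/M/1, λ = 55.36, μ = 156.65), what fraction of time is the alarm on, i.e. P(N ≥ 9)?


ρ = 55.36/156.65 = 0.3534
P(N ≥ n) = ρ^n = 0.3534^9 = 0.00008598

Final: 0.00008598


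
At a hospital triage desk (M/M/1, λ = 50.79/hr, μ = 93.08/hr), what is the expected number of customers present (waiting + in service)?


ρ = λ/μ = 50.79/93.08 = 0.5457
L = ρ/(1−ρ) = 0.5457/(1 − 0.5457) = 0.5457/0.4543 = 1.2010

Final: 1.2010


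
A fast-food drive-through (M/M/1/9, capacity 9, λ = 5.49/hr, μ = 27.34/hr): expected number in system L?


ρ = 5.49/27.34 = 0.2008
L = ρ[1 − (K+1)ρ^K + Kρ^(K+1)] / [(1−ρ)(1−ρ^(K+1))]
Numerator: 0.2008·(1 − 10·0.0000005308 + 9·0.0000001066) = 0.200804
Denominator: (0.7992)·(1.000000) = 0.799195
L = 0.200804/0.799195 = 0.2513

Final: 0.2513


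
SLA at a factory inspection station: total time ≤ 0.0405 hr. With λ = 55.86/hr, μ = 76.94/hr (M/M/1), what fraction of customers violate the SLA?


W ~ Exponential(μ−λ) for M/M/1.
μ − λ = 76.94 − 55.86 = 21.0800
P(W > t) = e^{−(μ−λ)t} = e^{−0.8537} = 0.425819

Final: 0.425819


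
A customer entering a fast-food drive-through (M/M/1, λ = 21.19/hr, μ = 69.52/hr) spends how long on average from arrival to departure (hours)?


W = 1/(μ−λ) = 1/(69.52 − 21.19) = 1/48.33 = 0.02069 hr

Final: 0.02069 hr


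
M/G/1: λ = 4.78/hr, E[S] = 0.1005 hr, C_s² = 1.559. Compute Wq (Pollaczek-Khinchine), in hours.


ρ = λ·E[S] = 4.78·0.1005 = 0.4804
E[S²] = E[S]²(1+C_s²) = 0.1005²·(1+1.559) = 0.025847
Wq = λ·E[S²]/(2(1−ρ)) = 4.78·0.025847/(2·0.5196) = 0.11888 hr

Final: 0.11888 hr


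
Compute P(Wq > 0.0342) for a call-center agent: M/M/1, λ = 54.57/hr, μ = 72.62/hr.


ρ = 54.57/72.62 = 0.7514
P(Wq > t) = ρ·e^{−(μ−λ)t} = 0.7514·e^{−0.6173}
= 0.7514·0.539393 = 0.405325

Final: 0.405325


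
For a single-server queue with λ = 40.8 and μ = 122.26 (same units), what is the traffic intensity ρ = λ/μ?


ρ = λ/μ = 40.8/122.26 = 0.3337

Final: 0.3337


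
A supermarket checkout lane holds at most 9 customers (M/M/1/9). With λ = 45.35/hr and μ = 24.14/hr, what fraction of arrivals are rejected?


ρ = λ/μ = 45.35/24.14 = 1.8786
P_K = (1−ρ)ρ^K/(1−ρ^(K+1)) = (-0.8786·291.447430)/(1 − 547.520338)
= -256.072908/-546.520338 = 0.468551

Final: 0.468551


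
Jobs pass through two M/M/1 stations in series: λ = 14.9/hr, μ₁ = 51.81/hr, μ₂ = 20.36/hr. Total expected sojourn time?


Each node sees arrival rate λ = 14.9/hr (tandem ⇒ throughput preserved).
W₁ = 1/(μ₁−λ) = 1/(51.81−14.9) = 0.02709 hr
W₂ = 1/(μ₂−λ) = 1/(20.36−14.9) = 0.18315 hr
W_total = W₁ + W₂ = 0.02709 + 0.18315 = 0.21024 hr

Final: 0.21024 hr


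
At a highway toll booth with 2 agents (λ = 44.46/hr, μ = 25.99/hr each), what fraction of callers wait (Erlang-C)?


a = λ/μ = 1.7107; ρ = a/2 = 0.8553
P₀ = 0.077976 (from M/M/c formula)
C(c,a) = [a^c/(c!(1−ρ))]·P₀ = [2.92635/(2·0.1447)]·0.077976
= 10.11381·0.077976 = 0.788634

Final: 0.788634


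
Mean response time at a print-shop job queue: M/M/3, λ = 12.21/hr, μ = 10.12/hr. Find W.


a = 1.2065; ρ = 0.4022; P₀ = 0.292055
Lq = P₀·a^c·ρ/(c!(1−ρ)²) = 0.09620
Wq = Lq/λ = 0.09620/12.21 = 0.007879 hr
W = Wq + 1/μ = 0.007879 + 0.09881 = 0.10669 hr

Final: 0.10669 hr


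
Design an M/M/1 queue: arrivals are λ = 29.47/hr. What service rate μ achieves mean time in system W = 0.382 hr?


W = 1/(μ−λ) ⇒ μ − λ = 1/W = 1/0.382 = 2.6178
μ = λ + 1/W = 29.47 + 2.6178 = 32.0878 per hr

Final: 32.0878 /hr


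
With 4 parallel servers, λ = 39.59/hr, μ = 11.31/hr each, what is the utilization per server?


ρ = λ/(cμ) = 39.59/(4·11.31) = 39.59/45.24 = 0.8751

Final: 0.8751


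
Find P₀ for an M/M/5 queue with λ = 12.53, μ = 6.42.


a = λ/μ = 12.53/6.42 = 1.9517; ρ = a/c = 0.3903
Σ_{k=0}^{4} a^k/k! (terms k=0..4) = 1.00000 + 1.95171 + 1.90459 + 1.23907 + 0.60458 = 6.69996
Tail: a^5/(5!(1−ρ)) = 28.31915/(120·0.6097) = 0.38709
P₀ = 1/(6.69996 + 0.38709) = 1/7.08705 = 0.141102

Final: 0.141102


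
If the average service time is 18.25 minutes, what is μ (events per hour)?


μ = 1/(service time) in consistent units.
1 hour = 60 min, so μ = 60/18.25 = 3.2877 per hour

Final: 3.2877 /hr


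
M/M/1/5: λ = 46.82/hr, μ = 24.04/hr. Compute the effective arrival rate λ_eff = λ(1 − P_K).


ρ = 1.9476; P_K = (1−ρ)ρ^5/(1−ρ^6) = 0.495626
λ_eff = λ(1 − P_K) = 46.82·(1 − 0.495626) = 46.82·0.504374 = 23.6148 /hr

Final: 23.6148 /hr


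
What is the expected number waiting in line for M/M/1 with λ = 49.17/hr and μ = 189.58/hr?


ρ = 49.17/189.58 = 0.2594
Lq = ρ²/(1−ρ) = 0.06727/0.7406 = 0.09083

Final: 0.09083


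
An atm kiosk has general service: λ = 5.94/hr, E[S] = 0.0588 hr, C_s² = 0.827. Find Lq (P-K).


ρ = λ·E[S] = 5.94·0.0588 = 0.3493
Lq = ρ²(1+C_s²)/(2(1−ρ)) = 0.1220·(1+0.827)/(2·0.6507)
= 0.1220·1.8270/1.3015 = 0.17125

Final: 0.17125


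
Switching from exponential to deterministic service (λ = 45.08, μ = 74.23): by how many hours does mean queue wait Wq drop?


ρ = 45.08/74.23 = 0.6073
Wq(M/M/1) = ρ/(μ−λ) = 0.6073/29.15 = 0.02083 hr
Wq(M/D/1) = ρ/(2(μ−λ)) = 0.01042 hr
Savings = 0.02083 − 0.01042 = 0.01042 hr

Final: 0.01042 hr


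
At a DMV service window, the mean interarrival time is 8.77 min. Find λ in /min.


λ = 1/(interarrival time) in consistent units.
1 minute = 1 min, so λ = 1/8.77 = 0.1140 per minute

Final: 0.1140 /min


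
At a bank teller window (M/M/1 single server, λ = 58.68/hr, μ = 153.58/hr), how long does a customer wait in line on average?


ρ = 58.68/153.58 = 0.3821
Wq = ρ/(μ−λ) = 0.3821/(153.58 − 58.68) = 0.3821/94.90 = 0.004026 hr

Final: 0.004026 hr


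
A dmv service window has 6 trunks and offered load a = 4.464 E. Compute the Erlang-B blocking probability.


B(c,a) = (a^c/c!) / Σ_{k=0}^{c} a^k/k!
a^6/6! = 10.990378
Σ terms (k=0..6): 1.00000 + 4.46400 + 9.96365 + 14.82591 + 16.54571 + 14.77201 + 10.99038 = 72.561661
B = 10.990378/72.561661 = 0.151463

Final: 0.151463


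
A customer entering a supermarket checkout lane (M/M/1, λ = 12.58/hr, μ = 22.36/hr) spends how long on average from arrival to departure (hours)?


W = 1/(μ−λ) = 1/(22.36 − 12.58) = 1/9.78 = 0.1022 hr

Final: 0.1022 hr


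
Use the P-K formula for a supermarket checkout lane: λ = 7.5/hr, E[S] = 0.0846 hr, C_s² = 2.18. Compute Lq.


ρ = λ·E[S] = 7.5·0.0846 = 0.6345
Lq = ρ²(1+C_s²)/(2(1−ρ)) = 0.4026·(1+2.18)/(2·0.3655)
= 0.4026·3.1800/0.7310 = 1.75135

Final: 1.75135


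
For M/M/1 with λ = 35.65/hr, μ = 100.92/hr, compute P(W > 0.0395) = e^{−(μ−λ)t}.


W ~ Exponential(μ−λ) for M/M/1.
μ − λ = 100.92 − 35.65 = 65.2700
P(W > t) = e^{−(μ−λ)t} = e^{−2.5782} = 0.075913

Final: 0.075913


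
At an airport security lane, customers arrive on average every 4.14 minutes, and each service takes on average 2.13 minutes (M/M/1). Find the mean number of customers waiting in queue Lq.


λ = 60/4.14 = 14.4928 /hr
μ = 60/2.13 = 28.1690 /hr
ρ = λ/μ = 14.4928/28.1690 = 0.5145
Lq = ρ²/(1−ρ) = 0.2647/0.4855 = 0.5452

Final: 0.5452


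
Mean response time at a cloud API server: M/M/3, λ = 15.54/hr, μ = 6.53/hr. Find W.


a = 2.3798; ρ = 0.7933; P₀ = 0.058559
Lq = P₀·a^c·ρ/(c!(1−ρ)²) = 2.44136
Wq = Lq/λ = 2.44136/15.54 = 0.15710 hr
W = Wq + 1/μ = 0.15710 + 0.15314 = 0.31024 hr

Final: 0.31024 hr


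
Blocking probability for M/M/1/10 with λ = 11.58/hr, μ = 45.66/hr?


ρ = λ/μ = 11.58/45.66 = 0.2536
P_K = (1−ρ)ρ^K/(1−ρ^(K+1)) = (0.7464·0.000001101)/(1 − 0.0000002792)
= 0.0000008217/1.000000 = 0.0000008217

Final: 0.0000008217


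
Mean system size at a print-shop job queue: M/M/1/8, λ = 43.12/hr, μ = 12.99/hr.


ρ = 43.12/12.99 = 3.3195
L = ρ[1 − (K+1)ρ^K + Kρ^(K+1)] / [(1−ρ)(1−ρ^(K+1))]
Numerator: 3.3195·(1 − 9·14742.013645 + 8·48935.768159) = 859110.473329
Denominator: (-2.3195)·(-48934.768159) = 113503.045775
L = 859110.473329/113503.045775 = 7.5691

Final: 7.5691


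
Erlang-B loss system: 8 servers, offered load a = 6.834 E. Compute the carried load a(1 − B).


B(8,6.834) = 0.169271 (Erlang-B)
Carried load = a(1 − B) = 6.834·(1 − 0.169271) = 6.834·0.830729 = 5.6772 E

Final: 5.6772 Erlangs


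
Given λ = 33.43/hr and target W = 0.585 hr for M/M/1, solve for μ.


W = 1/(μ−λ) ⇒ μ − λ = 1/W = 1/0.585 = 1.7094
μ = λ + 1/W = 33.43 + 1.7094 = 35.1394 per hr

Final: 35.1394 /hr


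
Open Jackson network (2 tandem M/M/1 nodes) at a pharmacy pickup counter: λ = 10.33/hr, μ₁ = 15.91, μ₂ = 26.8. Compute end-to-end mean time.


Each node sees arrival rate λ = 10.33/hr (tandem ⇒ throughput preserved).
W₁ = 1/(μ₁−λ) = 1/(15.91−10.33) = 0.17921 hr
W₂ = 1/(μ₂−λ) = 1/(26.8−10.33) = 0.06072 hr
W_total = W₁ + W₂ = 0.17921 + 0.06072 = 0.23993 hr

Final: 0.23993 hr


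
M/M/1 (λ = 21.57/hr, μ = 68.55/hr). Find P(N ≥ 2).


ρ = 21.57/68.55 = 0.3147
P(N ≥ n) = ρ^n = 0.3147^2 = 0.099011

Final: 0.099011


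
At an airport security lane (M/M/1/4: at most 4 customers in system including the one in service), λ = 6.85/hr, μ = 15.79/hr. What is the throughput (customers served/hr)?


ρ = 0.4338; P_K = (1−ρ)ρ^4/(1−ρ^5) = 0.020366
λ_eff = λ(1 − P_K) = 6.85·(1 − 0.020366) = 6.85·0.979634 = 6.7105 /hr

Final: 6.7105 /hr


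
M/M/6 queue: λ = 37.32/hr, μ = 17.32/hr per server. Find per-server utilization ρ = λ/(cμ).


ρ = λ/(cμ) = 37.32/(6·17.32) = 37.32/103.92 = 0.3591

Final: 0.3591


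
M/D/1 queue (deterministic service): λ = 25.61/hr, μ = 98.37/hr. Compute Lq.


ρ = 25.61/98.37 = 0.2603
M/D/1: Lq = ρ²/(2(1−ρ)) = 0.06778/(2·0.7397) = 0.04582

Final: 0.04582


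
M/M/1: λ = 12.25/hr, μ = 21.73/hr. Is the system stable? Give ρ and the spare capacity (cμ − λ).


Total capacity cμ = 1·21.73 = 21.73/hr
ρ = λ/(cμ) = 12.25/21.73 = 0.5637
Stable ⇔ ρ < 1: YES
Spare capacity = cμ − λ = 21.73 − 12.25 = 9.48/hr

Final: ρ = 0.5637; stable; margin = 9.48/hr


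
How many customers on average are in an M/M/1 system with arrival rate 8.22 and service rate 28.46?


ρ = λ/μ = 8.22/28.46 = 0.2888
L = ρ/(1−ρ) = 0.2888/(1 − 0.2888) = 0.2888/0.7112 = 0.4061

Final: 0.4061


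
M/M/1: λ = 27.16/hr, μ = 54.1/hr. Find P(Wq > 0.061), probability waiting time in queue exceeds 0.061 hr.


ρ = 27.16/54.1 = 0.5020
P(Wq > t) = ρ·e^{−(μ−λ)t} = 0.5020·e^{−1.6433}
= 0.5020·0.193333 = 0.097060

Final: 0.097060


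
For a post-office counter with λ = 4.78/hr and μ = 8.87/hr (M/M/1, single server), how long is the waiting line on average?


ρ = 4.78/8.87 = 0.5389
Lq = ρ²/(1−ρ) = 0.2904/0.4611 = 0.6298

Final: 0.6298


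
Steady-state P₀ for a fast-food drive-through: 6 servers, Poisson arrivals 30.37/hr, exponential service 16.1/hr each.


a = λ/μ = 30.37/16.1 = 1.8863; ρ = a/c = 0.3144
Σ_{k=0}^{5} a^k/k! (terms k=0..5) = 1.00000 + 1.88634 + 1.77913 + 1.11868 + 0.52755 + 0.19903 = 6.51072
Tail: a^6/(6!(1−ρ)) = 45.05194/(720·0.6856) = 0.09126
P₀ = 1/(6.51072 + 0.09126) = 1/6.60199 = 0.151470

Final: 0.151470


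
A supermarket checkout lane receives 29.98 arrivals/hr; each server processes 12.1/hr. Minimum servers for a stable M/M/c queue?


Stability requires cμ > λ ⇔ c > λ/μ.
λ/μ = 29.98/12.1 = 2.4777
Minimum integer c = ⌊2.4777⌋ + 1 = 3
Check: 3·12.1 = 36.30 > 29.98, while 2·12.1 = 24.20 ≤ 29.98

Final: 3 servers


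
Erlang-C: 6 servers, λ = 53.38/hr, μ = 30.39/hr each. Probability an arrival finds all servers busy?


a = λ/μ = 1.7565; ρ = a/6 = 0.2927
P₀ = 0.172533 (from M/M/c formula)
C(c,a) = [a^c/(c!(1−ρ))]·P₀ = [29.36887/(720·0.7073)]·0.172533
= 0.05767·0.172533 = 0.009951

Final: 0.009951


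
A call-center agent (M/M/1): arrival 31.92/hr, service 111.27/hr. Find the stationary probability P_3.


ρ = 31.92/111.27 = 0.2869
P_n = (1−ρ)·ρ^n = (1 − 0.2869)·0.2869^3 = 0.7131·0.023608 = 0.016835

Final: 0.016835


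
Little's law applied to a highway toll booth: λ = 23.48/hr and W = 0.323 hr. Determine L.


L = λW = 23.48·0.323 = 7.5840

Final: 7.5840


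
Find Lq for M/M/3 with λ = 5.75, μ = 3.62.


a = λ/μ = 1.5884; ρ = a/3 = 0.5295
P₀ = 0.189775
Lq = P₀·a^c·ρ / (c!·(1−ρ)²) = 0.189775·4.00754·0.5295/(6·0.22140)
= 0.30312

Final: 0.30312


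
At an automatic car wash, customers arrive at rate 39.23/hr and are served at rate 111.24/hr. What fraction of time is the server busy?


ρ = λ/μ = 39.23/111.24 = 0.3527

Final: 0.3527


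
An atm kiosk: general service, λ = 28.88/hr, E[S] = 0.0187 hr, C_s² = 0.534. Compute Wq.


ρ = λ·E[S] = 28.88·0.0187 = 0.5401
E[S²] = E[S]²(1+C_s²) = 0.0187²·(1+0.534) = 0.0005364
Wq = λ·E[S²]/(2(1−ρ)) = 28.88·0.0005364/(2·0.4599) = 0.01684 hr

Final: 0.01684 hr


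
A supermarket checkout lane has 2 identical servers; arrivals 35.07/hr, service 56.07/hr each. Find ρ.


ρ = λ/(cμ) = 35.07/(2·56.07) = 35.07/112.14 = 0.3127

Final: 0.3127


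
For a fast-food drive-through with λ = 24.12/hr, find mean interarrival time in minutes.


Mean interarrival time = 1/λ = 1/24.12 hour = 0.04146 hour
In minutes: 0.04146 × 60 = 2.4876 min

Final: 2.4876 min


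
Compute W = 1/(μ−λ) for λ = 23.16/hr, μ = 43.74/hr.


W = 1/(μ−λ) = 1/(43.74 − 23.16) = 1/20.58 = 0.04859 hr

Final: 0.04859 hr


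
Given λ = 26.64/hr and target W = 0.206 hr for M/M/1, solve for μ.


W = 1/(μ−λ) ⇒ μ − λ = 1/W = 1/0.206 = 4.8544
μ = λ + 1/W = 26.64 + 4.8544 = 31.4944 per hr

Final: 31.4944 /hr


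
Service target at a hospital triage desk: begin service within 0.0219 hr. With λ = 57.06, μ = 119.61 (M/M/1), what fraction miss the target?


ρ = 57.06/119.61 = 0.4771
P(Wq > t) = ρ·e^{−(μ−λ)t} = 0.4771·e^{−1.3698}
= 0.4771·0.254146 = 0.121241

Final: 0.121241
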